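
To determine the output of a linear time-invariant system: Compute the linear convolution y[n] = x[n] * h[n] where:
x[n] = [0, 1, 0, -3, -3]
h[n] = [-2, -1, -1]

y[n] = sum_k x[k]*h[n-k]. Output length = len(x) + len(h) - 1 = 5 + 3 - 1 = 7.
y[0] = 0*-2 = 0
y[1] = 1*-2 + 0*-1 = -2
y[2] = 0*-2 + 1*-1 + 0*-1 = -1
y[3] = -3*-2 + 0*-1 + 1*-1 = 5
y[4] = -3*-2 + -3*-1 + 0*-1 = 9
y[5] = -3*-1 + -3*-1 = 6
y[6] = -3*-1 = 3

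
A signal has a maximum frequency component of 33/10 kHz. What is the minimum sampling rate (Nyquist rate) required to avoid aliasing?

By the Nyquist-Shannon sampling theorem,
the minimum sampling rate (Nyquist rate) must be at least 2 * f_max.
Nyquist rate = 2 * 33/10 kHz = 33/5 kHz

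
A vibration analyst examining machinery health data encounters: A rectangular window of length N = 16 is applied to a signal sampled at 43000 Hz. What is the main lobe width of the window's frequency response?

For a rectangular window of length N,
the main lobe width in frequency is 2*f_s/N.
= 2*43000/16 = 5375 Hz
This determines the minimum frequency separation for resolving two sinusoids.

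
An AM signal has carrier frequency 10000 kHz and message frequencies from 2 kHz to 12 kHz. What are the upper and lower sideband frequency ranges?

Upper sideband (USB) = fc + [fm_low, fm_high] = 10000 + [2, 12] = [10002, 10012] kHz
Lower sideband (LSB) = fc - [fm_high, fm_low] = 10000 - [12, 2] = [9988, 9998] kHz
Total occupied spectrum: 9988 kHz to 10012 kHz (plus carrier at 10000 kHz)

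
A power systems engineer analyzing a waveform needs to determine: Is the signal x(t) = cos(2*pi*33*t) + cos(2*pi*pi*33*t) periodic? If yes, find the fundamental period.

f1 = 33 Hz, f2 = 33*pi Hz
Ratio f2/f1 = pi, which is irrational.
Since the frequency ratio is irrational, no common period exists.
The signal is not periodic.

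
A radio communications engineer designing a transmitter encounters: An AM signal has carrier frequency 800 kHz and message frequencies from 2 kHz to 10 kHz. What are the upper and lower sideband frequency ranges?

Upper sideband (USB) = fc + [fm_low, fm_high] = 800 + [2, 10] = [802, 810] kHz
Lower sideband (LSB) = fc - [fm_high, fm_low] = 800 - [10, 2] = [790, 798] kHz
Total occupied spectrum: 790 kHz to 810 kHz (plus carrier at 800 kHz)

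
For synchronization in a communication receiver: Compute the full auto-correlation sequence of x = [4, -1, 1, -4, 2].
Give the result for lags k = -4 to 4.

r_xx[k] = sum_m x[m]*x[m+k], indexed from 0, for k = -4 to 4:
  r_xx[-4] = x[4]*x[0] = 8
  r_xx[-3] = x[3]*x[0] + x[4]*x[1] = -18
  r_xx[-2] = x[2]*x[0] + x[3]*x[1] + x[4]*x[2] = 10
  r_xx[-1] = x[1]*x[0] + x[2]*x[1] + x[3]*x[2] + x[4]*x[3] = -17
  r_xx[0] = x[0]*x[0] + x[1]*x[1] + x[2]*x[2] + x[3]*x[3] + x[4]*x[4] = 38
  r_xx[1] = x[0]*x[1] + x[1]*x[2] + x[2]*x[3] + x[3]*x[4] = -17
  r_xx[2] = x[0]*x[2] + x[1]*x[3] + x[2]*x[4] = 10
  r_xx[3] = x[0]*x[3] + x[1]*x[4] = -18
  r_xx[4] = x[0]*x[4] = 8
r_xx = [8, -18, 10, -17, 38, -17, 10, -18, 8]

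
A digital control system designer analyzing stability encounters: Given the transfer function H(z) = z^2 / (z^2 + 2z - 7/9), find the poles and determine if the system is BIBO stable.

Poles are roots of the denominator: z^2 + 2z - 7/9 = 0.
Quadratic formula: z = [-(2) +/- sqrt((2)^2 - 4*(-7/9))] / 2
Discriminant = 4 + 28/9 = 64/9; sqrt = 8/3.
z = (-2 +/- 8/3) / 2 => z = 1/3 or z = -7/3.
|p1| = 7/3, |p2| = 1/3.
For BIBO stability, all poles must lie inside the unit circle (|p| < 1).
System is UNSTABLE since at least one |p| >= 1.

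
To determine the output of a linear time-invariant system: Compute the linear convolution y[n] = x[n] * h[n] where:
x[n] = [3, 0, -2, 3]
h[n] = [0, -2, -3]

y[n] = sum_k x[k]*h[n-k]. Output length = len(x) + len(h) - 1 = 4 + 3 - 1 = 6.
y[0] = 3*0 = 0
y[1] = 0*0 + 3*-2 = -6
y[2] = -2*0 + 0*-2 + 3*-3 = -9
y[3] = 3*0 + -2*-2 + 0*-3 = 4
y[4] = 3*-2 + -2*-3 = 0
y[5] = 3*-3 = -9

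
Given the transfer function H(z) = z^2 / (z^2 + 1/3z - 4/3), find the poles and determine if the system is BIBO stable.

Poles are roots of the denominator: z^2 + 1/3z - 4/3 = 0.
Quadratic formula: z = [-(1/3) +/- sqrt((1/3)^2 - 4*(-4/3))] / 2
Discriminant = 1/9 + 16/3 = 49/9; sqrt = 7/3.
z = (-1/3 +/- 7/3) / 2 => z = 1 or z = -4/3.
|p1| = 4/3, |p2| = 1.
For BIBO stability, all poles must lie inside the unit circle (|p| < 1).
System is UNSTABLE since at least one |p| >= 1.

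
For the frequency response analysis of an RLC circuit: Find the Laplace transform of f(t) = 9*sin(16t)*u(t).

Standard pair: sin(wt)*u(t) <-> w/(s^2+w^2)
With w = 16: L{9*sin(16t)*u(t)} = 144/(s^2+256)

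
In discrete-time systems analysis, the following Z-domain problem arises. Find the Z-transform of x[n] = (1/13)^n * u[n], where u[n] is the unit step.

The Z-transform of a^n * u[n] is z/(z-a) for |z| > |a|.
Here a = 1/13, so X(z) = z/(z - (1/13)) = 13z/(13z - 1)
ROC: |z| > 1/13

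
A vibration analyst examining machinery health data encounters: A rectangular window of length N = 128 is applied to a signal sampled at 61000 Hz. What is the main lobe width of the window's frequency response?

For a rectangular window of length N,
the main lobe width in frequency is 2*f_s/N.
= 2*61000/128 = 7625/8 Hz
This determines the minimum frequency separation for resolving two sinusoids.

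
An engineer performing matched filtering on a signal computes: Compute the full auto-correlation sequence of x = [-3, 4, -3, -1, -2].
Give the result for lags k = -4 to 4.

r_xx[k] = sum_m x[m]*x[m+k], indexed from 0, for k = -4 to 4:
  r_xx[-4] = x[4]*x[0] = 6
  r_xx[-3] = x[3]*x[0] + x[4]*x[1] = -5
  r_xx[-2] = x[2]*x[0] + x[3]*x[1] + x[4]*x[2] = 11
  r_xx[-1] = x[1]*x[0] + x[2]*x[1] + x[3]*x[2] + x[4]*x[3] = -19
  r_xx[0] = x[0]*x[0] + x[1]*x[1] + x[2]*x[2] + x[3]*x[3] + x[4]*x[4] = 39
  r_xx[1] = x[0]*x[1] + x[1]*x[2] + x[2]*x[3] + x[3]*x[4] = -19
  r_xx[2] = x[0]*x[2] + x[1]*x[3] + x[2]*x[4] = 11
  r_xx[3] = x[0]*x[3] + x[1]*x[4] = -5
  r_xx[4] = x[0]*x[4] = 6
r_xx = [6, -5, 11, -19, 39, -19, 11, -5, 6]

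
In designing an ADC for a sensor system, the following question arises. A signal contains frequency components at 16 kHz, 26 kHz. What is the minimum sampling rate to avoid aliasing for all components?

The highest frequency component is f_max = 26 kHz.
Nyquist rate = 2 * f_max = 2 * 26 kHz = 52 kHz.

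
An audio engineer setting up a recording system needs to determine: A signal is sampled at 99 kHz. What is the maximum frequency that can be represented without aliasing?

The maximum frequency that can be represented without aliasing
is the Nyquist frequency: f_max = f_s / 2 = 99 kHz / 2 = 99/2 kHz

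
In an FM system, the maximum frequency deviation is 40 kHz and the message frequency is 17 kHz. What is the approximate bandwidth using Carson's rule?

Carson's rule: BW = 2*(delta_f + f_m)
= 2*(40 + 17) kHz = 114 kHz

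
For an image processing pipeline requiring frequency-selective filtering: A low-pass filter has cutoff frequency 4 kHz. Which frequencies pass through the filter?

A low-pass filter passes all frequencies below the cutoff frequency 4 kHz and attenuates higher frequencies.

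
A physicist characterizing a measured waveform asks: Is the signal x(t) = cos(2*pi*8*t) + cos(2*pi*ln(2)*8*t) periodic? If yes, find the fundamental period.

f1 = 8 Hz, f2 = 8*ln(2) Hz
Ratio f2/f1 = ln(2), which is irrational.
Since the frequency ratio is irrational, no common period exists.
The signal is not periodic.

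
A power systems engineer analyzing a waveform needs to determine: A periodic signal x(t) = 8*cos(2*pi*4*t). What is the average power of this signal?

Average power of A*cos(wt) is A^2/2.
P = 8^2 / 2 = 64/2 = 32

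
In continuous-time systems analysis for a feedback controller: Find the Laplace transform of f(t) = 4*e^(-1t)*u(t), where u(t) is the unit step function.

Standard Laplace transform pair:
e^(-at)*u(t) <-> 1/(s+a)
With a = 1: L{4*e^(-1t)*u(t)} = 4/(s+1), ROC: Re(s) > -1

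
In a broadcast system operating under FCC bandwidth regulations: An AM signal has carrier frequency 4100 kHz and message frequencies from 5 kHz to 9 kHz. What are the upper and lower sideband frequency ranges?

Upper sideband (USB) = fc + [fm_low, fm_high] = 4100 + [5, 9] = [4105, 4109] kHz
Lower sideband (LSB) = fc - [fm_high, fm_low] = 4100 - [9, 5] = [4091, 4095] kHz
Total occupied spectrum: 4091 kHz to 4109 kHz (plus carrier at 4100 kHz)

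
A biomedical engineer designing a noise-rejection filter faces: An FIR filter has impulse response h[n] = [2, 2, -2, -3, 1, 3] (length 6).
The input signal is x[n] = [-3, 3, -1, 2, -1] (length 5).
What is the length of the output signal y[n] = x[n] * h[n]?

For linear convolution, the output length is:
len(y) = len(x) + len(h) - 1 = 5 + 6 - 1 = 10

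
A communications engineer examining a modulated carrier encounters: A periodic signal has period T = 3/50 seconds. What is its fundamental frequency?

The fundamental frequency is the reciprocal of the period.
f = 1/T = 1/(3/50) = 50/3 Hz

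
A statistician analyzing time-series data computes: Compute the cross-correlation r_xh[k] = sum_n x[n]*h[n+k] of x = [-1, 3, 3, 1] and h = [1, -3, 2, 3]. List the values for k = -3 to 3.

Both sequences indexed from 0 and zero outside their support.
Lags with overlap: k = -3 to 3.
  r_xh[-3] = x[3]*h[0] = 1
  r_xh[-2] = x[2]*h[0] + x[3]*h[1] = 0
  r_xh[-1] = x[1]*h[0] + x[2]*h[1] + x[3]*h[2] = -4
  r_xh[0] = x[0]*h[0] + x[1]*h[1] + x[2]*h[2] + x[3]*h[3] = -1
  r_xh[1] = x[0]*h[1] + x[1]*h[2] + x[2]*h[3] = 18
  r_xh[2] = x[0]*h[2] + x[1]*h[3] = 7
  r_xh[3] = x[0]*h[3] = -3
r_xh = [1, 0, -4, -1, 18, 7, -3] (for k = -3, ..., 3)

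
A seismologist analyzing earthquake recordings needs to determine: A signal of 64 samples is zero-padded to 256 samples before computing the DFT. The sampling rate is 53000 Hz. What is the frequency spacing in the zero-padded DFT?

Original DFT: N = 64, resolution = f_s/N = 53000/64 = 6625/8 Hz
Zero-padded DFT: N = 256, resolution = f_s/N = 53000/256 = 6625/32 Hz
Zero-padding interpolates the spectrum (finer frequency grid)
but does NOT improve the true spectral resolution (ability to resolve close frequencies).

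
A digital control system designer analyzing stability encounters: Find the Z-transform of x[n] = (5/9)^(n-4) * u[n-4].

Time-shifting property: if X(z) = Z{x[n]}, then Z{x[n-d]} = z^(-d) * X(z)
X(z) = z/(z - 5/9) for x[n] = (5/9)^n * u[n]
Z{x[n-4]} = z^(-4) * z/(z - 5/9) = z^(-3)/(z - 5/9)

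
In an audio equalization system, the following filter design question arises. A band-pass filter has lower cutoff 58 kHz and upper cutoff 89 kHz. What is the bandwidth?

Bandwidth = f_high - f_low
= 89 kHz - 58 kHz = 31 kHz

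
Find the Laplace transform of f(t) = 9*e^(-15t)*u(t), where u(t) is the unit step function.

Standard Laplace transform pair:
e^(-at)*u(t) <-> 1/(s+a)
With a = 15: L{9*e^(-15t)*u(t)} = 9/(s+15), ROC: Re(s) > -15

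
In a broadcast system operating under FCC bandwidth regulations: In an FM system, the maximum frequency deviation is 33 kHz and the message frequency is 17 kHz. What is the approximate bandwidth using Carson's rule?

Carson's rule: BW = 2*(delta_f + f_m)
= 2*(33 + 17) kHz = 100 kHz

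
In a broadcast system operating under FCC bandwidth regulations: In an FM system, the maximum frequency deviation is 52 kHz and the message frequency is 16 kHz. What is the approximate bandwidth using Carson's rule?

Carson's rule: BW = 2*(delta_f + f_m)
= 2*(52 + 16) kHz = 136 kHz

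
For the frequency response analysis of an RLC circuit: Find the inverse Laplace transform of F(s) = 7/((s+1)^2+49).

Standard pair: w/((s+a)^2+w^2) <-> e^(-at)*sin(wt)*u(t)
With a=1, w=7: f(t) = e^(-t)*sin(7t)*u(t)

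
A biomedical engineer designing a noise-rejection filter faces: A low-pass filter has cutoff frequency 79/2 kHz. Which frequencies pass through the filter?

A low-pass filter passes all frequencies below the cutoff frequency 79/2 kHz and attenuates higher frequencies.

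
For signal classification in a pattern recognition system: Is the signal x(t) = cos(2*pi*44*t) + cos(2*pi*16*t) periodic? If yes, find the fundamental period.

f1 = 44 Hz, f2 = 16 Hz
Period T1 = 1/44, T2 = 1/16
Ratio T1/T2 = 16/44, which is rational.
The signal is periodic with fundamental period T = 1/GCD(44,16) = 1/4 s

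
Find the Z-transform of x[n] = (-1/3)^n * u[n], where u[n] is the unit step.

The Z-transform of a^n * u[n] is z/(z-a) for |z| > |a|.
Here a = -1/3, so X(z) = z/(z - (-1/3)) = 3z/(3z + 1)
ROC: |z| > 1/3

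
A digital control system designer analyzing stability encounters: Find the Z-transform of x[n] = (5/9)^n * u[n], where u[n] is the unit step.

The Z-transform of a^n * u[n] is z/(z-a) for |z| > |a|.
Here a = 5/9, so X(z) = z/(z - (5/9)) = 9z/(9z - 5)
ROC: |z| > 5/9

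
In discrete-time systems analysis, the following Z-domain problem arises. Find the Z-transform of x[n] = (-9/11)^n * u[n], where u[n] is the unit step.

The Z-transform of a^n * u[n] is z/(z-a) for |z| > |a|.
Here a = -9/11, so X(z) = z/(z - (-9/11)) = 11z/(11z + 9)
ROC: |z| > 9/11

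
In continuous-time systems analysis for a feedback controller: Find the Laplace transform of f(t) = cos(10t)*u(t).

Standard pair: cos(wt)*u(t) <-> s/(s^2+w^2)
With w = 10: L{cos(10t)*u(t)} = s/(s^2+100)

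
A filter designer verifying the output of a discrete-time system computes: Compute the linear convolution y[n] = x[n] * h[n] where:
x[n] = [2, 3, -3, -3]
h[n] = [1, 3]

y[n] = sum_k x[k]*h[n-k]. Output length = len(x) + len(h) - 1 = 4 + 2 - 1 = 5.
y[0] = 2*1 = 2
y[1] = 3*1 + 2*3 = 9
y[2] = -3*1 + 3*3 = 6
y[3] = -3*1 + -3*3 = -12
y[4] = -3*3 = -9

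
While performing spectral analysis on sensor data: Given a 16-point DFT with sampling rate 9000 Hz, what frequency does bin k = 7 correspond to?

The frequency of DFT bin k is: f_k = k * f_s / N
f_7 = 7 * 9000 / 16 = 7875/2 Hz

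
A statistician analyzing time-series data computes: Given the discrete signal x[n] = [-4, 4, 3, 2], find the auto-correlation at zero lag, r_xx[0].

The auto-correlation at zero lag r_xx[0] equals the signal energy.
r_xx[0] = sum of x[n]^2 = (-4)^2 + 4^2 + 3^2 + 2^2
= 16 + 16 + 9 + 4 = 45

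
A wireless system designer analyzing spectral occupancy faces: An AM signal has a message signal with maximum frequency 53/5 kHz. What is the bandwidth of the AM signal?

In AM (double-sideband), the bandwidth is twice the message frequency.
BW = 2 * f_m = 2 * 53/5 kHz = 106/5 kHz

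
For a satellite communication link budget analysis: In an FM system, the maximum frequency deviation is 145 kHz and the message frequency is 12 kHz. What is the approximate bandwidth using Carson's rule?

Carson's rule: BW = 2*(delta_f + f_m)
= 2*(145 + 12) kHz = 314 kHz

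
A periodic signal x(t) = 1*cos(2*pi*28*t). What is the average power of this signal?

Average power of A*cos(wt) is A^2/2.
P = 1^2 / 2 = 1/2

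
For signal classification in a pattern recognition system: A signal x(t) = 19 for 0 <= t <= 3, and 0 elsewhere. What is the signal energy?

Energy = integral of |x(t)|^2 dt over the signal duration
= 19^2 * 3 = 361 * 3 = 1083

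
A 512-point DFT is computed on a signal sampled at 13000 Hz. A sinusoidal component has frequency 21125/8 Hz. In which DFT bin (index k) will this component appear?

DFT frequency resolution = f_s/N = 13000/512 = 1625/64 Hz
Bin index k = f_signal / resolution = 21125/8 / 1625/64 = 104
The signal frequency 21125/8 Hz falls in DFT bin k = 104.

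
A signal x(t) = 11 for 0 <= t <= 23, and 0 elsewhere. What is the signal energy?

Energy = integral of |x(t)|^2 dt over the signal duration
= 11^2 * 23 = 121 * 23 = 2783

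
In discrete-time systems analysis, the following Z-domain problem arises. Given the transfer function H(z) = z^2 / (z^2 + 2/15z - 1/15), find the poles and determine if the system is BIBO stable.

Poles are roots of the denominator: z^2 + 2/15z - 1/15 = 0.
Quadratic formula: z = [-(2/15) +/- sqrt((2/15)^2 - 4*(-1/15))] / 2
Discriminant = 4/225 + 4/15 = 64/225; sqrt = 8/15.
z = (-2/15 +/- 8/15) / 2 => z = 1/5 or z = -1/3.
|p1| = 1/5, |p2| = 1/3.
For BIBO stability, all poles must lie inside the unit circle (|p| < 1).
System is STABLE since both |p| < 1.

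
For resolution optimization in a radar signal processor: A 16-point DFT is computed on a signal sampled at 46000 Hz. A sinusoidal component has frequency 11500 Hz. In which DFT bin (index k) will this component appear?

DFT frequency resolution = f_s/N = 46000/16 = 2875 Hz
Bin index k = f_signal / resolution = 11500 / 2875 = 4
The signal frequency 11500 Hz falls in DFT bin k = 4.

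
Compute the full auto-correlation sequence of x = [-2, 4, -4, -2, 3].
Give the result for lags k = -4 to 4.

r_xx[k] = sum_m x[m]*x[m+k], indexed from 0, for k = -4 to 4:
  r_xx[-4] = x[4]*x[0] = -6
  r_xx[-3] = x[3]*x[0] + x[4]*x[1] = 16
  r_xx[-2] = x[2]*x[0] + x[3]*x[1] + x[4]*x[2] = -12
  r_xx[-1] = x[1]*x[0] + x[2]*x[1] + x[3]*x[2] + x[4]*x[3] = -22
  r_xx[0] = x[0]*x[0] + x[1]*x[1] + x[2]*x[2] + x[3]*x[3] + x[4]*x[4] = 49
  r_xx[1] = x[0]*x[1] + x[1]*x[2] + x[2]*x[3] + x[3]*x[4] = -22
  r_xx[2] = x[0]*x[2] + x[1]*x[3] + x[2]*x[4] = -12
  r_xx[3] = x[0]*x[3] + x[1]*x[4] = 16
  r_xx[4] = x[0]*x[4] = -6
r_xx = [-6, 16, -12, -22, 49, -22, -12, 16, -6]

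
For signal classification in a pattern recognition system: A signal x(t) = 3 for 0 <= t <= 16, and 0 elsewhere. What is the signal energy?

Energy = integral of |x(t)|^2 dt over the signal duration
= 3^2 * 16 = 9 * 16 = 144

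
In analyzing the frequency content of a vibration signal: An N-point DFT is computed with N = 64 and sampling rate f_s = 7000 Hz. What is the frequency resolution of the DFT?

DFT frequency resolution = f_s / N
= 7000 / 64 = 875/8 Hz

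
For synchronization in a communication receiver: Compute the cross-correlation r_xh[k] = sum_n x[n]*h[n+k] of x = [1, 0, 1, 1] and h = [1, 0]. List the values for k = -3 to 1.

Both sequences indexed from 0 and zero outside their support.
Lags with overlap: k = -3 to 1.
  r_xh[-3] = x[3]*h[0] = 1
  r_xh[-2] = x[2]*h[0] + x[3]*h[1] = 1
  r_xh[-1] = x[1]*h[0] + x[2]*h[1] = 0
  r_xh[0] = x[0]*h[0] + x[1]*h[1] = 1
  r_xh[1] = x[0]*h[1] = 0
r_xh = [1, 1, 0, 1, 0] (for k = -3, ..., 1)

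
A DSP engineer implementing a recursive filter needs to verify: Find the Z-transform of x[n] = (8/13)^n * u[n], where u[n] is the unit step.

The Z-transform of a^n * u[n] is z/(z-a) for |z| > |a|.
Here a = 8/13, so X(z) = z/(z - (8/13)) = 13z/(13z - 8)
ROC: |z| > 8/13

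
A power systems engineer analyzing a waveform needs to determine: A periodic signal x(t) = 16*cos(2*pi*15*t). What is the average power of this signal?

Average power of A*cos(wt) is A^2/2.
P = 16^2 / 2 = 256/2 = 128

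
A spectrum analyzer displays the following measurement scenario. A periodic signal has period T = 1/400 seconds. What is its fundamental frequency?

The fundamental frequency is the reciprocal of the period.
f = 1/T = 1/(1/400) = 400 Hz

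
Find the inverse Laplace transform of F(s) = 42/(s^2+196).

Standard pair: w/(s^2+w^2) <-> sin(wt)*u(t)
Recognize w^2 = 196, so w = 14; numerator 42 = 3*14.
f(t) = 3*sin(14t)*u(t)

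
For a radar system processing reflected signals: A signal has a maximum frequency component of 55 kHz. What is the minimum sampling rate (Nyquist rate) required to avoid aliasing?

By the Nyquist-Shannon sampling theorem,
the minimum sampling rate (Nyquist rate) must be at least 2 * f_max.
Nyquist rate = 2 * 55 kHz = 110 kHz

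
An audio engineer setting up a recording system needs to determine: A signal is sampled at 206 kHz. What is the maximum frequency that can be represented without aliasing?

The maximum frequency that can be represented without aliasing
is the Nyquist frequency: f_max = f_s / 2 = 206 kHz / 2 = 103 kHz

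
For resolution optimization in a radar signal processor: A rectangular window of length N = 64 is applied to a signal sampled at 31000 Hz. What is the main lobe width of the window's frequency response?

For a rectangular window of length N,
the main lobe width in frequency is 2*f_s/N.
= 2*31000/64 = 3875/4 Hz
This determines the minimum frequency separation for resolving two sinusoids.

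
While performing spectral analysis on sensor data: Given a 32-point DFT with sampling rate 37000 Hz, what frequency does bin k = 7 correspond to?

The frequency of DFT bin k is: f_k = k * f_s / N
f_7 = 7 * 37000 / 32 = 32375/4 Hz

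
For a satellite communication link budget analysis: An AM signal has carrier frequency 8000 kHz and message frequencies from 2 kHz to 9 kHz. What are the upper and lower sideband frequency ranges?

Upper sideband (USB) = fc + [fm_low, fm_high] = 8000 + [2, 9] = [8002, 8009] kHz
Lower sideband (LSB) = fc - [fm_high, fm_low] = 8000 - [9, 2] = [7991, 7998] kHz
Total occupied spectrum: 7991 kHz to 8009 kHz (plus carrier at 8000 kHz)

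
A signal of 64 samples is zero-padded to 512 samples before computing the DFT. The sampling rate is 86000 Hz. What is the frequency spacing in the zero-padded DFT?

Original DFT: N = 64, resolution = f_s/N = 86000/64 = 5375/4 Hz
Zero-padded DFT: N = 512, resolution = f_s/N = 86000/512 = 5375/32 Hz
Zero-padding interpolates the spectrum (finer frequency grid)
but does NOT improve the true spectral resolution (ability to resolve close frequencies).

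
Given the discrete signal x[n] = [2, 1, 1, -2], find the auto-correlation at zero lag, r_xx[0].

The auto-correlation at zero lag r_xx[0] equals the signal energy.
r_xx[0] = sum of x[n]^2 = 2^2 + 1^2 + 1^2 + (-2)^2
= 4 + 1 + 1 + 4 = 10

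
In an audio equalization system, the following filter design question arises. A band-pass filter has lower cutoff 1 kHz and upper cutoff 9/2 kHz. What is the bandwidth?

Bandwidth = f_high - f_low
= 9/2 kHz - 1 kHz = 7/2 kHz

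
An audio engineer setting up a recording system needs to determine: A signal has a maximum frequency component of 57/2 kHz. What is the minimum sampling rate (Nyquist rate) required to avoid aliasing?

By the Nyquist-Shannon sampling theorem,
the minimum sampling rate (Nyquist rate) must be at least 2 * f_max.
Nyquist rate = 2 * 57/2 kHz = 57 kHz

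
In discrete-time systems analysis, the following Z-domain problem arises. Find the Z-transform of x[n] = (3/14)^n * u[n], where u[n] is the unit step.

The Z-transform of a^n * u[n] is z/(z-a) for |z| > |a|.
Here a = 3/14, so X(z) = z/(z - (3/14)) = 14z/(14z - 3)
ROC: |z| > 3/14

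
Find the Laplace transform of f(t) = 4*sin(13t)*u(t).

Standard pair: sin(wt)*u(t) <-> w/(s^2+w^2)
With w = 13: L{4*sin(13t)*u(t)} = 52/(s^2+169)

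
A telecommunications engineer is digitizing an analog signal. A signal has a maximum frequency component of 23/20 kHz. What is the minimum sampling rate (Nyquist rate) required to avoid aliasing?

By the Nyquist-Shannon sampling theorem,
the minimum sampling rate (Nyquist rate) must be at least 2 * f_max.
Nyquist rate = 2 * 23/20 kHz = 23/10 kHz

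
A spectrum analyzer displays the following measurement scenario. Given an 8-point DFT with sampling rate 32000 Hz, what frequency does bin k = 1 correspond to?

The frequency of DFT bin k is: f_k = k * f_s / N
f_1 = 1 * 32000 / 8 = 4000 Hz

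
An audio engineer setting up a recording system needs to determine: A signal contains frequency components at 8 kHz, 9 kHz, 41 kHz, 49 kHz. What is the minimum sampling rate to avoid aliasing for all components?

The highest frequency component is f_max = 49 kHz.
Nyquist rate = 2 * f_max = 2 * 49 kHz = 98 kHz.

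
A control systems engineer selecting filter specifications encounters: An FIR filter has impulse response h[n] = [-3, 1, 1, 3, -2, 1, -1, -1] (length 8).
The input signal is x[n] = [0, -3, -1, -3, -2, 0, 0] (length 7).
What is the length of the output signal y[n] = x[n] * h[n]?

For linear convolution, the output length is:
len(y) = len(x) + len(h) - 1 = 7 + 8 - 1 = 14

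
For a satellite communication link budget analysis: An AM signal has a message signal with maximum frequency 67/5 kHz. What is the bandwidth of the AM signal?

In AM (double-sideband), the bandwidth is twice the message frequency.
BW = 2 * f_m = 2 * 67/5 kHz = 134/5 kHz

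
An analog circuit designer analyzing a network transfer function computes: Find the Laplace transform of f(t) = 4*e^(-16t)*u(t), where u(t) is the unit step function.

Standard Laplace transform pair:
e^(-at)*u(t) <-> 1/(s+a)
With a = 16: L{4*e^(-16t)*u(t)} = 4/(s+16), ROC: Re(s) > -16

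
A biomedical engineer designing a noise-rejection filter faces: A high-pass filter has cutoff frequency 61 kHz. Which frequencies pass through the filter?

A high-pass filter passes all frequencies above the cutoff frequency 61 kHz and attenuates lower frequencies.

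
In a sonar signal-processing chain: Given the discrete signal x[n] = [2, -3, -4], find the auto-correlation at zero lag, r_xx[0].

The auto-correlation at zero lag r_xx[0] equals the signal energy.
r_xx[0] = sum of x[n]^2 = 2^2 + (-3)^2 + (-4)^2
= 4 + 9 + 16 = 29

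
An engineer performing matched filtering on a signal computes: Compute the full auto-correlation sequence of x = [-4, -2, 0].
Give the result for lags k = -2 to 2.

r_xx[k] = sum_m x[m]*x[m+k], indexed from 0, for k = -2 to 2:
  r_xx[-2] = x[2]*x[0] = 0
  r_xx[-1] = x[1]*x[0] + x[2]*x[1] = 8
  r_xx[0] = x[0]*x[0] + x[1]*x[1] + x[2]*x[2] = 20
  r_xx[1] = x[0]*x[1] + x[1]*x[2] = 8
  r_xx[2] = x[0]*x[2] = 0
r_xx = [0, 8, 20, 8, 0]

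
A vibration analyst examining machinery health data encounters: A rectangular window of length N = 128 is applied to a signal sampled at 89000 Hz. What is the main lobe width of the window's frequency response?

For a rectangular window of length N,
the main lobe width in frequency is 2*f_s/N.
= 2*89000/128 = 11125/8 Hz
This determines the minimum frequency separation for resolving two sinusoids.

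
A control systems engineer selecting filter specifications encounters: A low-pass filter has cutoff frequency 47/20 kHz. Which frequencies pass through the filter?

A low-pass filter passes all frequencies below the cutoff frequency 47/20 kHz and attenuates higher frequencies.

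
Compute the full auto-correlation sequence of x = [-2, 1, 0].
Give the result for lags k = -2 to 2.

r_xx[k] = sum_m x[m]*x[m+k], indexed from 0, for k = -2 to 2:
  r_xx[-2] = x[2]*x[0] = 0
  r_xx[-1] = x[1]*x[0] + x[2]*x[1] = -2
  r_xx[0] = x[0]*x[0] + x[1]*x[1] + x[2]*x[2] = 5
  r_xx[1] = x[0]*x[1] + x[1]*x[2] = -2
  r_xx[2] = x[0]*x[2] = 0
r_xx = [0, -2, 5, -2, 0]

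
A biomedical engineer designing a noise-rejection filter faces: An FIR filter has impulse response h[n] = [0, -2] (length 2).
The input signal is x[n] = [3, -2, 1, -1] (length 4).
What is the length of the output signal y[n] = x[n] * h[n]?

For linear convolution, the output length is:
len(y) = len(x) + len(h) - 1 = 4 + 2 - 1 = 5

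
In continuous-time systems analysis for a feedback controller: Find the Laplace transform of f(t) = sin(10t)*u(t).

Standard pair: sin(wt)*u(t) <-> w/(s^2+w^2)
With w = 10: L{sin(10t)*u(t)} = 10/(s^2+100)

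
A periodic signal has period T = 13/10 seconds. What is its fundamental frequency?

The fundamental frequency is the reciprocal of the period.
f = 1/T = 1/(13/10) = 10/13 Hz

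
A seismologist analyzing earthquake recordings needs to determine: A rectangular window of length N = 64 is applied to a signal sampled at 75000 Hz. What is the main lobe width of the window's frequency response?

For a rectangular window of length N,
the main lobe width in frequency is 2*f_s/N.
= 2*75000/64 = 9375/4 Hz
This determines the minimum frequency separation for resolving two sinusoids.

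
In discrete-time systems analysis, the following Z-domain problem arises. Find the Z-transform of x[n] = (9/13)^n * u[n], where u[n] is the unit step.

The Z-transform of a^n * u[n] is z/(z-a) for |z| > |a|.
Here a = 9/13, so X(z) = z/(z - (9/13)) = 13z/(13z - 9)
ROC: |z| > 9/13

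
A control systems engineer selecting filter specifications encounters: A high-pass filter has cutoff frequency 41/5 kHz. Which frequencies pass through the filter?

A high-pass filter passes all frequencies above the cutoff frequency 41/5 kHz and attenuates lower frequencies.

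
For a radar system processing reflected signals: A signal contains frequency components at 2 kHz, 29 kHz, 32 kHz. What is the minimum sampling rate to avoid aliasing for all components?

The highest frequency component is f_max = 32 kHz.
Nyquist rate = 2 * f_max = 2 * 32 kHz = 64 kHz.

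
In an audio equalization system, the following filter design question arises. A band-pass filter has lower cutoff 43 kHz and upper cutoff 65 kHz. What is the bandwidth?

Bandwidth = f_high - f_low
= 65 kHz - 43 kHz = 22 kHz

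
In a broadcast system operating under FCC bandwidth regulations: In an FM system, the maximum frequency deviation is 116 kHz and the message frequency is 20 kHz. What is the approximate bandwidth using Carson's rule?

Carson's rule: BW = 2*(delta_f + f_m)
= 2*(116 + 20) kHz = 272 kHz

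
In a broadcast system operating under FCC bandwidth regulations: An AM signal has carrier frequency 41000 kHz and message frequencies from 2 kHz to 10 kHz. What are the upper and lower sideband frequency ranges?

Upper sideband (USB) = fc + [fm_low, fm_high] = 41000 + [2, 10] = [41002, 41010] kHz
Lower sideband (LSB) = fc - [fm_high, fm_low] = 41000 - [10, 2] = [40990, 40998] kHz
Total occupied spectrum: 40990 kHz to 41010 kHz (plus carrier at 41000 kHz)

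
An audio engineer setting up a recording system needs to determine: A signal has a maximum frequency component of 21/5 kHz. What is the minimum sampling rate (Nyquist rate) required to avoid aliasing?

By the Nyquist-Shannon sampling theorem,
the minimum sampling rate (Nyquist rate) must be at least 2 * f_max.
Nyquist rate = 2 * 21/5 kHz = 42/5 kHz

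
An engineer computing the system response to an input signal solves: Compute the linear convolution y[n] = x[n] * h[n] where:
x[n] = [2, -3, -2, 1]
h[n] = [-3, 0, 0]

y[n] = sum_k x[k]*h[n-k]. Output length = len(x) + len(h) - 1 = 4 + 3 - 1 = 6.
y[0] = 2*-3 = -6
y[1] = -3*-3 + 2*0 = 9
y[2] = -2*-3 + -3*0 + 2*0 = 6
y[3] = 1*-3 + -2*0 + -3*0 = -3
y[4] = 1*0 + -2*0 = 0
y[5] = 1*0 = 0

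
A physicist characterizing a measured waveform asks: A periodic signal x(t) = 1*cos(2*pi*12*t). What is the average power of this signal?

Average power of A*cos(wt) is A^2/2.
P = 1^2 / 2 = 1/2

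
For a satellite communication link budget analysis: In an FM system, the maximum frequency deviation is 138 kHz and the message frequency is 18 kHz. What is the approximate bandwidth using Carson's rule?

Carson's rule: BW = 2*(delta_f + f_m)
= 2*(138 + 18) kHz = 312 kHz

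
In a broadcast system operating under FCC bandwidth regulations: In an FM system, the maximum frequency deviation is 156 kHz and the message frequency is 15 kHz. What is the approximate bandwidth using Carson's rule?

Carson's rule: BW = 2*(delta_f + f_m)
= 2*(156 + 15) kHz = 342 kHz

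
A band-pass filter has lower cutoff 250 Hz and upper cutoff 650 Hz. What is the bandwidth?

Bandwidth = f_high - f_low
= 650 Hz - 250 Hz = 400 Hz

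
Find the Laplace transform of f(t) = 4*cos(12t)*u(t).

Standard pair: cos(wt)*u(t) <-> s/(s^2+w^2)
With w = 12: L{4*cos(12t)*u(t)} = 4s/(s^2+144)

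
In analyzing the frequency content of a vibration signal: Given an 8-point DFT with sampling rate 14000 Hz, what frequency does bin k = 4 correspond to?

The frequency of DFT bin k is: f_k = k * f_s / N
f_4 = 4 * 14000 / 8 = 7000 Hz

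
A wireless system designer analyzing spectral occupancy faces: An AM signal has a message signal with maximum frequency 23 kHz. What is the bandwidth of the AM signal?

In AM (double-sideband), the bandwidth is twice the message frequency.
BW = 2 * f_m = 2 * 23 kHz = 46 kHz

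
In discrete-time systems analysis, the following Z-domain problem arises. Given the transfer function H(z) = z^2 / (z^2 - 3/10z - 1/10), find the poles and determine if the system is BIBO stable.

Poles are roots of the denominator: z^2 - 3/10z - 1/10 = 0.
Quadratic formula: z = [-(-3/10) +/- sqrt((-3/10)^2 - 4*(-1/10))] / 2
Discriminant = 9/100 + 2/5 = 49/100; sqrt = 7/10.
z = (3/10 +/- 7/10) / 2 => z = 1/2 or z = -1/5.
|p1| = 1/2, |p2| = 1/5.
For BIBO stability, all poles must lie inside the unit circle (|p| < 1).
System is STABLE since both |p| < 1.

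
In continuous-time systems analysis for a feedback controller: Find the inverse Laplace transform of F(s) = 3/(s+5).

Standard pair: k/(s+a) <-> k*e^(-at)*u(t)
With k=3, a=5: f(t) = 3*e^(-5t)*u(t)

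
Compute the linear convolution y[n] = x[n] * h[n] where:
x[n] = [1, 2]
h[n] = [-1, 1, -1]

y[n] = sum_k x[k]*h[n-k]. Output length = len(x) + len(h) - 1 = 2 + 3 - 1 = 4.
y[0] = 1*-1 = -1
y[1] = 2*-1 + 1*1 = -1
y[2] = 2*1 + 1*-1 = 1
y[3] = 2*-1 = -2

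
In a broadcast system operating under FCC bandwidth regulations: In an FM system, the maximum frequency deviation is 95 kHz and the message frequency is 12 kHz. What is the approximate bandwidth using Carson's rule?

Carson's rule: BW = 2*(delta_f + f_m)
= 2*(95 + 12) kHz = 214 kHz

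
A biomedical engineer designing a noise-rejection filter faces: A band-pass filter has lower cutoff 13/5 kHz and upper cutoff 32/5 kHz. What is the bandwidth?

Bandwidth = f_high - f_low
= 32/5 kHz - 13/5 kHz = 19/5 kHz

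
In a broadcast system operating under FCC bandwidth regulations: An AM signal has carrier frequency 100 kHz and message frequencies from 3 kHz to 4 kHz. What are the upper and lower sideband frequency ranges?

Upper sideband (USB) = fc + [fm_low, fm_high] = 100 + [3, 4] = [103, 104] kHz
Lower sideband (LSB) = fc - [fm_high, fm_low] = 100 - [4, 3] = [96, 97] kHz
Total occupied spectrum: 96 kHz to 104 kHz (plus carrier at 100 kHz)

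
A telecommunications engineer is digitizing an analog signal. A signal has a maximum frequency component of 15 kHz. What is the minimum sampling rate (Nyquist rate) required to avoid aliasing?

By the Nyquist-Shannon sampling theorem,
the minimum sampling rate (Nyquist rate) must be at least 2 * f_max.
Nyquist rate = 2 * 15 kHz = 30 kHz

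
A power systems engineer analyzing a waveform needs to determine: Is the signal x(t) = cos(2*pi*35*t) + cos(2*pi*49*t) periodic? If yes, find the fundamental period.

f1 = 35 Hz, f2 = 49 Hz
Period T1 = 1/35, T2 = 1/49
Ratio T1/T2 = 49/35, which is rational.
The signal is periodic with fundamental period T = 1/GCD(35,49) = 1/7 s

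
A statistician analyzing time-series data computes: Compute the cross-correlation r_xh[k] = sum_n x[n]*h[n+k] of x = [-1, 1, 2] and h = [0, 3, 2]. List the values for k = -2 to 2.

Both sequences indexed from 0 and zero outside their support.
Lags with overlap: k = -2 to 2.
  r_xh[-2] = x[2]*h[0] = 0
  r_xh[-1] = x[1]*h[0] + x[2]*h[1] = 6
  r_xh[0] = x[0]*h[0] + x[1]*h[1] + x[2]*h[2] = 7
  r_xh[1] = x[0]*h[1] + x[1]*h[2] = -1
  r_xh[2] = x[0]*h[2] = -2
r_xh = [0, 6, 7, -1, -2] (for k = -2, ..., 2)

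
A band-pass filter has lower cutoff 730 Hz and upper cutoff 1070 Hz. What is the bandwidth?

Bandwidth = f_high - f_low
= 1070 Hz - 730 Hz = 340 Hz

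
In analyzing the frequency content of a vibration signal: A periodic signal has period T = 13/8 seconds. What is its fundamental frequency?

The fundamental frequency is the reciprocal of the period.
f = 1/T = 1/(13/8) = 8/13 Hz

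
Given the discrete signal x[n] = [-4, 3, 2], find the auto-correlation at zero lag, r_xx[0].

The auto-correlation at zero lag r_xx[0] equals the signal energy.
r_xx[0] = sum of x[n]^2 = (-4)^2 + 3^2 + 2^2
= 16 + 9 + 4 = 29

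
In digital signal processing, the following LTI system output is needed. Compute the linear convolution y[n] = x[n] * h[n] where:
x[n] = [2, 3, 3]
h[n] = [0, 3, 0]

y[n] = sum_k x[k]*h[n-k]. Output length = len(x) + len(h) - 1 = 3 + 3 - 1 = 5.
y[0] = 2*0 = 0
y[1] = 3*0 + 2*3 = 6
y[2] = 3*0 + 3*3 + 2*0 = 9
y[3] = 3*3 + 3*0 = 9
y[4] = 3*0 = 0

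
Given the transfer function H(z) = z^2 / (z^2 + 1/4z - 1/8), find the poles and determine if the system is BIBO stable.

Poles are roots of the denominator: z^2 + 1/4z - 1/8 = 0.
Quadratic formula: z = [-(1/4) +/- sqrt((1/4)^2 - 4*(-1/8))] / 2
Discriminant = 1/16 + 1/2 = 9/16; sqrt = 3/4.
z = (-1/4 +/- 3/4) / 2 => z = 1/4 or z = -1/2.
|p1| = 1/4, |p2| = 1/2.
For BIBO stability, all poles must lie inside the unit circle (|p| < 1).
System is STABLE since both |p| < 1.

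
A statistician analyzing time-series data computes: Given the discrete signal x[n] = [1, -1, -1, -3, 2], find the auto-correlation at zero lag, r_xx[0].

The auto-correlation at zero lag r_xx[0] equals the signal energy.
r_xx[0] = sum of x[n]^2 = 1^2 + (-1)^2 + (-1)^2 + (-3)^2 + 2^2
= 1 + 1 + 1 + 9 + 4 = 16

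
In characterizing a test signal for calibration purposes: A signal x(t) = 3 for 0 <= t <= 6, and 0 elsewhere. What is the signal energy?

Energy = integral of |x(t)|^2 dt over the signal duration
= 3^2 * 6 = 9 * 6 = 54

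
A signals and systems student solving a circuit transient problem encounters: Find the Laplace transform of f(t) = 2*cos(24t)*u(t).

Standard pair: cos(wt)*u(t) <-> s/(s^2+w^2)
With w = 24: L{2*cos(24t)*u(t)} = 2s/(s^2+576)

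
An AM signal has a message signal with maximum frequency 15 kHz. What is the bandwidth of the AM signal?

In AM (double-sideband), the bandwidth is twice the message frequency.
BW = 2 * f_m = 2 * 15 kHz = 30 kHz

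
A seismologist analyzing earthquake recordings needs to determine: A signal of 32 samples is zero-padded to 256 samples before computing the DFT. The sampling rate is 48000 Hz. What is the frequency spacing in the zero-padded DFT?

Original DFT: N = 32, resolution = f_s/N = 48000/32 = 1500 Hz
Zero-padded DFT: N = 256, resolution = f_s/N = 48000/256 = 375/2 Hz
Zero-padding interpolates the spectrum (finer frequency grid)
but does NOT improve the true spectral resolution (ability to resolve close frequencies).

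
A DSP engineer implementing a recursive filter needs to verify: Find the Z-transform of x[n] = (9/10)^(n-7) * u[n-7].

Time-shifting property: if X(z) = Z{x[n]}, then Z{x[n-d]} = z^(-d) * X(z)
X(z) = z/(z - 9/10) for x[n] = (9/10)^n * u[n]
Z{x[n-7]} = z^(-7) * z/(z - 9/10) = z^(-6)/(z - 9/10)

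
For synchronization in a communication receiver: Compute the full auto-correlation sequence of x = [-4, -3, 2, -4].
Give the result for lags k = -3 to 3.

r_xx[k] = sum_m x[m]*x[m+k], indexed from 0, for k = -3 to 3:
  r_xx[-3] = x[3]*x[0] = 16
  r_xx[-2] = x[2]*x[0] + x[3]*x[1] = 4
  r_xx[-1] = x[1]*x[0] + x[2]*x[1] + x[3]*x[2] = -2
  r_xx[0] = x[0]*x[0] + x[1]*x[1] + x[2]*x[2] + x[3]*x[3] = 45
  r_xx[1] = x[0]*x[1] + x[1]*x[2] + x[2]*x[3] = -2
  r_xx[2] = x[0]*x[2] + x[1]*x[3] = 4
  r_xx[3] = x[0]*x[3] = 16
r_xx = [16, 4, -2, 45, -2, 4, 16]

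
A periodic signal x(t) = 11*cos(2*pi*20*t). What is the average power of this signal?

Average power of A*cos(wt) is A^2/2.
P = 11^2 / 2 = 121/2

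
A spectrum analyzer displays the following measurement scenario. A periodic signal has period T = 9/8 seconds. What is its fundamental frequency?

The fundamental frequency is the reciprocal of the period.
f = 1/T = 1/(9/8) = 8/9 Hz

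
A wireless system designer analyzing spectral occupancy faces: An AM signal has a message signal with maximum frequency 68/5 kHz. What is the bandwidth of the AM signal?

In AM (double-sideband), the bandwidth is twice the message frequency.
BW = 2 * f_m = 2 * 68/5 kHz = 136/5 kHz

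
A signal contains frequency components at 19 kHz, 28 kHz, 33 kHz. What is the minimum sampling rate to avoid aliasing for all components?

The highest frequency component is f_max = 33 kHz.
Nyquist rate = 2 * f_max = 2 * 33 kHz = 66 kHz.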